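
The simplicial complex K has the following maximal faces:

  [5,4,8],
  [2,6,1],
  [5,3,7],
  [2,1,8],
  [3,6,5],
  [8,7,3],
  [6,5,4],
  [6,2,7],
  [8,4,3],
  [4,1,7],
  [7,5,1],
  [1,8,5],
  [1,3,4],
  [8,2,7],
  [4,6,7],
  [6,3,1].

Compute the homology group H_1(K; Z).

Fix the vertex order 1 < 2 < 3 < 4 < 5 < 6 < 7 < 8 and write every simplex with vertices in increasing order. Then dim K = 2 and the simplices of K are:

  0-simplices (8): [1], [2], [3], [4], [5], [6], [7], [8]
  1-simplices (24): (24 of them)
  2-simplices (16): [1,2,6], [1,2,8], [1,3,4], [1,3,6], [1,4,7], [1,5,7], [1,5,8], [2,6,7], [2,7,8], [3,4,8], [3,5,6], [3,5,7], [3,7,8], [4,5,6], [4,5,8], [4,6,7]

Hence C_0 ≅ Z^8, C_1 ≅ Z^24, C_2 ≅ Z^16.

Boundary ∂_1: C_1 → C_0 sends each edge [p,q] (with p < q) to q − p.
The 8×24 boundary matrix has rank 7 and Smith normal form diag(1,1,1,1,1,1,1).

Boundary ∂_2: C_2 → C_1 sends each 2-simplex [p,q,r] to [q,r] − [p,r] + [p,q]. For instance
  ∂[1,2,6] = [2,6] − [1,6] + [1,2],
  ∂[1,4,7] = [4,7] − [1,7] + [1,4].
As a 24×16 matrix over Z this has rank 15, with invariant factors (1,1,1,1,1,1,1,1,1,1,1,1,1,1,1).

From H_k ≅ ker(∂_k) / im(∂_{k+1}) we obtain:

  H_1: rank ker ∂_1 − rank ∂_2 = (24 − 7) − 15 = 2, and the invariant factors of ∂_2 are all 1, so H_1 = Z^2.

H_1 ≅ Z^2.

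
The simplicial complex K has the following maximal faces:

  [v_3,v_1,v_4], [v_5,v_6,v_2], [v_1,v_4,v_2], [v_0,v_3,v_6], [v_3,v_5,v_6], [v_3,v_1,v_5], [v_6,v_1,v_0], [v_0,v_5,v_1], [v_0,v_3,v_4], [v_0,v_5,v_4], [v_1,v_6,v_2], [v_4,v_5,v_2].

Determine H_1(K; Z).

H_1 = Z/2.

Order the vertices as v_0 < v_1 < v_2 < v_3 < v_4 < v_5 < v_6. Listing each simplex with vertices in this order, K has dimension 2 with simplices:

  0-simplices (7): [v_0], [v_1], [v_2], [v_3], [v_4], [v_5], [v_6]
  1-simplices (18): (18 of them)
  2-simplices (12): (12 of them)

Hence C_0 ≅ Z^7, C_1 ≅ Z^18, C_2 ≅ Z^12.

∂_1: C_1 → C_0 sends each edge [p,q] (with p < q) to q − p. For instance
  ∂[v_0,v_1] = [v_1] − [v_0].
The 7×18 boundary matrix has rank 6 and Smith normal form diag(1,1,1,1,1,1).

Boundary ∂_2: C_2 → C_1 acts by ∂[p,q,r] = [q,r] − [p,r] + [p,q]. For instance
  ∂[v_0,v_4,v_5] = [v_4,v_5] − [v_0,v_5] + [v_0,v_4],
  ∂[v_3,v_5,v_6] = [v_5,v_6] − [v_3,v_6] + [v_3,v_5].
As a 18×12 matrix over Z this has rank 12, with invariant factors (1,1,1,1,1,1,1,1,1,1,1,2).

Computing H_k = (kernel of ∂_k) / (image of ∂_{k+1}):

  H_1: rank ker ∂_1 − rank ∂_2 = (18 − 6) − 12 = 0, and ∂_2 has invariant factor 2 > 1, so H_1 ≅ Z/2.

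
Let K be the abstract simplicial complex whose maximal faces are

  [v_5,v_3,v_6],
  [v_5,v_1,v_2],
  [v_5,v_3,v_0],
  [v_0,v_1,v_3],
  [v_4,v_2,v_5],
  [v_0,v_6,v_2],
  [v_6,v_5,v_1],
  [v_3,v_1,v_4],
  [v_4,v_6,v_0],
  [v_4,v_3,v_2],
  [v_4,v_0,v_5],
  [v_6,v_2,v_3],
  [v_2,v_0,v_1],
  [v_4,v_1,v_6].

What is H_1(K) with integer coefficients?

Order the vertices as v_0 < v_1 < v_2 < v_3 < v_4 < v_5 < v_6. Listing each simplex with vertices in this order, K has dimension 2 with simplices:

  0-simplices (7): [v_0], [v_1], [v_2], [v_3], [v_4], [v_5], [v_6]
  1-simplices (21): (21 of them)
  2-simplices (14): (14 of them)

giving chain groups C_0 ≅ Z^7, C_1 ≅ Z^21, C_2 ≅ Z^14.

∂_1: C_1 → C_0 sends each edge [p,q] (with p < q) to q − p. For instance
  ∂[v_3,v_4] = [v_4] − [v_3].
The resulting 7×21 matrix has rank 6, and its Smith normal form has invariant factors (1,1,1,1,1,1).

The boundary map ∂_2: C_2 → C_1 sends each 2-simplex [p,q,r] to [q,r] − [p,r] + [p,q]. For instance
  ∂[v_0,v_3,v_5] = [v_3,v_5] − [v_0,v_5] + [v_0,v_3],
  ∂[v_1,v_2,v_5] = [v_2,v_5] − [v_1,v_5] + [v_1,v_2].
This gives a 21×14 integer matrix of rank 13; reducing to Smith normal form yields diagonal entries (1,1,1,1,1,1,1,1,1,1,1,1,1).

Reading off H_k = ker ∂_k / im ∂_{k+1}:

  H_1: rank ker ∂_1 − rank ∂_2 = (21 − 6) − 13 = 2, and the invariant factors of ∂_2 are all 1, so H_1 = Z^2.

H_1 ≅ Z^2.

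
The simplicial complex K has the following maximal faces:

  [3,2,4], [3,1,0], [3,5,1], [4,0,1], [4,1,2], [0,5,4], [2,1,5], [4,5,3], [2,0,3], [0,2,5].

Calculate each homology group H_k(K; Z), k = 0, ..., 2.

Take the total order 0 < 1 < 2 < 3 < 4 < 5 on the vertex set. Then K (dimension 2) consists of the simplices:

  0-simplices (6): [0], [1], [2], [3], [4], [5]
  1-simplices (15): [0,1], [0,2], [0,3], [0,4], [0,5], [1,2], [1,3], [1,4], [1,5], [2,3], [2,4], [2,5], [3,4], [3,5], [4,5]
  2-simplices (10): [0,1,3], [0,1,4], [0,2,3], [0,2,5], [0,4,5], [1,2,4], [1,2,5], [1,3,5], [2,3,4], [3,4,5]

giving chain groups C_0 ≅ Z^6, C_1 ≅ Z^15, C_2 ≅ Z^10.

∂_1: C_1 → C_0 maps an edge to its endpoints' difference, ∂[p,q] = q − p. For instance
  ∂[1,4] = [4] − [1].
This gives a 6×15 integer matrix of rank 5; reducing to Smith normal form yields diagonal entries (1,1,1,1,1).

∂_2: C_2 → C_1 acts by ∂[p,q,r] = [q,r] − [p,r] + [p,q]. For instance
  ∂[1,3,5] = [3,5] − [1,5] + [1,3],
  ∂[1,2,4] = [2,4] − [1,4] + [1,2].
The resulting 15×10 matrix has rank 10, and its Smith normal form has invariant factors (1,1,1,1,1,1,1,1,1,2).

Computing H_k = (kernel of ∂_k) / (image of ∂_{k+1}):

  H_0: rank C_0 − rank ∂_1 = 6 − 5 = 1, and the invariant factors of ∂_1 are all 1, so H_0 = Z.
  H_1: rank ker ∂_1 − rank ∂_2 = (15 − 5) − 10 = 0, and ∂_2 has invariant factor 2 > 1, so H_1 = Z/2Z.
  H_2: rank ker ∂_2 − rank ∂_3 = (10 − 10) − 0 = 0, and there is no ∂_3, so H_2 = 0.

H_0 = Z,  H_1 = Z/2Z,  H_2 = 0.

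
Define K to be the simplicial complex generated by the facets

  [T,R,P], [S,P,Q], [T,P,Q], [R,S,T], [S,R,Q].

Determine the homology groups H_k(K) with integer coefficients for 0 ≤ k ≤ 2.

Fix the vertex order P < Q < R < S < T and write every simplex with vertices in increasing order. Then dim K = 2 and the simplices of K are:

  0-simplices (5): P, Q, R, S, T
  1-simplices (10): PQ, PR, PS, PT, QR, QS, QT, RS, RT, ST
  2-simplices (5): PQS, PQT, PRT, QRS, RST

Hence C_0 ≅ Z^5, C_1 ≅ Z^10, C_2 ≅ Z^5.

Boundary ∂_1: C_1 → C_0 sends each edge [p,q] (with p < q) to q − p. For instance
  ∂PR = R − P.
This gives a 5×10 integer matrix of rank 4; reducing to Smith normal form yields diagonal entries (1,1,1,1).

∂_2: C_2 → C_1 maps a triangle to the signed sum of its edges. For instance
  ∂PQS = QS − PS + PQ,
  ∂PQT = QT − PT + PQ.
This gives a 10×5 integer matrix of rank 5; reducing to Smith normal form yields diagonal entries (1,1,1,1,1).

From H_k ≅ ker(∂_k) / im(∂_{k+1}) we obtain:

  H_0: rank C_0 − rank ∂_1 = 5 − 4 = 1, and the invariant factors of ∂_1 are all 1, so H_0 ≅ Z.
  H_1: rank ker ∂_1 − rank ∂_2 = (10 − 4) − 5 = 1, and the invariant factors of ∂_2 are all 1, so H_1 ≅ Z.
  H_2: rank ker ∂_2 − rank ∂_3 = (5 − 5) − 0 = 0, and there is no ∂_3, so H_2 ≅ 0.

As a check, the Euler characteristic is 5 − 10 + 5 = 0, which agrees with 1 − 1 + 0 = 0.

H_0 ≅ Z,  H_1 ≅ Z,  H_2 = 0.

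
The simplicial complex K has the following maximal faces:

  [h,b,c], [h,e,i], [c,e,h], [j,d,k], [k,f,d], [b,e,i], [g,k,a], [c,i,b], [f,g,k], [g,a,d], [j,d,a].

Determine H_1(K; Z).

We work with the vertex ordering a < b < c < d < e < f < g < h < i < j < k. The simplices of K, each written with vertices in increasing order, are:

  0-simplices (11): a, b, c, d, e, f, g, h, i, j, k
  1-simplices (22): ad, ag, aj, ak, bc, be, bh, bi, ce, ch, ci, df, dg, dj, dk, eh, ei, fg, fk, gk, hi, jk
  2-simplices (11): adg, adj, agk, bch, bci, bei, ceh, dfk, djk, ehi, fgk

Hence C_0 ≅ Z^11, C_1 ≅ Z^22, C_2 ≅ Z^11.

Boundary ∂_1: C_1 → C_0 maps an edge to its endpoints' difference, ∂[p,q] = q − p.
As a 11×22 matrix over Z this has rank 9, with invariant factors (1,1,1,1,1,1,1,1,1).

Boundary ∂_2: C_2 → C_1 sends each 2-simplex [p,q,r] to [q,r] − [p,r] + [p,q]. For instance
  ∂bei = ei − bi + be,
  ∂fgk = gk − fk + fg.
As a 22×11 matrix over Z this has rank 11, with invariant factors (1,1,1,1,1,1,1,1,1,1,1).

Now H_k = ker ∂_k / im ∂_{k+1}, so:

  H_1: rank ker ∂_1 − rank ∂_2 = (22 − 9) − 11 = 2, and the invariant factors of ∂_2 are all 1, so H_1 = Z^2.

H_1 ≅ Z^2.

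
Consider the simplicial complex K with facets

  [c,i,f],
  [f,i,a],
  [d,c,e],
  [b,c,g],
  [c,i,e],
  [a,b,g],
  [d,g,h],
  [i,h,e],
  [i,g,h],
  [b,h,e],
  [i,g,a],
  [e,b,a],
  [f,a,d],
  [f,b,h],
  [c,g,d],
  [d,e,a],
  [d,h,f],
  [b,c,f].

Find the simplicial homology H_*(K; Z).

Take the total order a < b < c < d < e < f < g < h < i on the vertex set. Then K (dimension 2) consists of the simplices:

  0-simplices (9): a, b, c, d, e, f, g, h, i
  1-simplices (27): ab, ad, ae, af, ag, ai, bc, be, bf, bg, bh, cd, ce, cf, cg, ci, de, df, dg, dh, eh, ei, fh, fi, gh, gi, hi
  2-simplices (18): abe, abg, ade, adf, afi, agi, bcf, bcg, beh, bfh, cde, cdg, cei, cfi, dfh, dgh, ehi, ghi

so the chain groups are C_0 ≅ Z^9, C_1 ≅ Z^27, C_2 ≅ Z^18.

∂_1: C_1 → C_0 is given by ∂[p,q] = [q] − [p]. For instance
  ∂ad = d − a.
This gives a 9×27 integer matrix of rank 8; reducing to Smith normal form yields diagonal entries (1,1,1,1,1,1,1,1).

The boundary map ∂_2: C_2 → C_1 sends each 2-simplex [p,q,r] to [q,r] − [p,r] + [p,q]. For instance
  ∂ehi = hi − ei + eh,
  ∂afi = fi − ai + af.
As a 27×18 matrix over Z this has rank 17, with invariant factors (1,1,1,1,1,1,1,1,1,1,1,1,1,1,1,1,1).

From H_k ≅ ker(∂_k) / im(∂_{k+1}) we obtain:

  H_0: rank C_0 − rank ∂_1 = 9 − 8 = 1, and the invariant factors of ∂_1 are all 1, so H_0 ≅ Z.
  H_1: rank ker ∂_1 − rank ∂_2 = (27 − 8) − 17 = 2, and the invariant factors of ∂_2 are all 1, so H_1 ≅ Z^2.
  H_2: rank ker ∂_2 − rank ∂_3 = (18 − 17) − 0 = 1, and there is no ∂_3, so H_2 ≅ Z.

H_0 = Z,  H_1 = Z^2,  H_2 = Z.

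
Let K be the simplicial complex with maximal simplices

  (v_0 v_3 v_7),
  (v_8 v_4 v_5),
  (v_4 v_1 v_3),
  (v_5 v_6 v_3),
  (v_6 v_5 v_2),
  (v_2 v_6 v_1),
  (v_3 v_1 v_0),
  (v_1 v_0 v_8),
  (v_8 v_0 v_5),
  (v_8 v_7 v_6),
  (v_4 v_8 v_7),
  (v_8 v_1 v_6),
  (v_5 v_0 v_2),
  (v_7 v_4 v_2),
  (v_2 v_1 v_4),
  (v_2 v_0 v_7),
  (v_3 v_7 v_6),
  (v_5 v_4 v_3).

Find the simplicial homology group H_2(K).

H_2 = Z.

Fix the vertex order v_0 < v_1 < v_2 < v_3 < v_4 < v_5 < v_6 < v_7 < v_8 and write every simplex with vertices in increasing order. Then dim K = 2 and the simplices of K are:

  0-simplices (9): [v_0], [v_1], [v_2], [v_3], [v_4], [v_5], [v_6], [v_7], [v_8]
  1-simplices (27): (27 of them)
  2-simplices (18): (18 of them)

so the chain groups are C_0 ≅ Z^9, C_1 ≅ Z^27, C_2 ≅ Z^18.

The boundary map ∂_1: C_1 → C_0 is given by ∂[p,q] = [q] − [p]. For instance
  ∂[v_0,v_8] = [v_8] − [v_0].
As a 9×27 matrix over Z this has rank 8, with invariant factors (1,1,1,1,1,1,1,1).

∂_2: C_2 → C_1 sends each 2-simplex [p,q,r] to [q,r] − [p,r] + [p,q]. For instance
  ∂[v_1,v_6,v_8] = [v_6,v_8] − [v_1,v_8] + [v_1,v_6],
  ∂[v_0,v_3,v_7] = [v_3,v_7] − [v_0,v_7] + [v_0,v_3].
The resulting 27×18 matrix has rank 17, and its Smith normal form has invariant factors (1,1,1,1,1,1,1,1,1,1,1,1,1,1,1,1,1).

From H_k ≅ ker(∂_k) / im(∂_{k+1}) we obtain:

  H_2: rank ker ∂_2 − rank ∂_3 = (18 − 17) − 0 = 1, and there is no ∂_3, so H_2 ≅ Z.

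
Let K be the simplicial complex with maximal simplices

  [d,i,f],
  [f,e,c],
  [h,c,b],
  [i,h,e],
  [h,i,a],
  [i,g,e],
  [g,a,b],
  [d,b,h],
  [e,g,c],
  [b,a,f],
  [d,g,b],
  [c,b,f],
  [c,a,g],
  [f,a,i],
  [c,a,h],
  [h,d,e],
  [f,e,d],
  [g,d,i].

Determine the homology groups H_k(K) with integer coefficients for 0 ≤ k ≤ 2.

Take the total order a < b < c < d < e < f < g < h < i on the vertex set. Then K (dimension 2) consists of the simplices:

  0-simplices (9): a, b, c, d, e, f, g, h, i
  1-simplices (27): ab, ac, af, ag, ah, ai, bc, bd, bf, bg, bh, ce, cf, cg, ch, de, df, dg, dh, di, ef, eg, eh, ei, fi, gi, hi
  2-simplices (18): abf, abg, acg, ach, afi, ahi, bcf, bch, bdg, bdh, cef, ceg, def, deh, dfi, dgi, egi, ehi

Hence C_0 ≅ Z^9, C_1 ≅ Z^27, C_2 ≅ Z^18.

The boundary map ∂_1: C_1 → C_0 is given by ∂[p,q] = [q] − [p]. For instance
  ∂ef = f − e.
The resulting 9×27 matrix has rank 8, and its Smith normal form has invariant factors (1,1,1,1,1,1,1,1).

∂_2: C_2 → C_1 maps a triangle to the signed sum of its edges. For instance
  ∂bdg = dg − bg + bd,
  ∂bdh = dh − bh + bd.
As a 27×18 matrix over Z this has rank 18, with invariant factors (1,1,1,1,1,1,1,1,1,1,1,1,1,1,1,1,1,2).

Now H_k = ker ∂_k / im ∂_{k+1}, so:

  H_0: rank C_0 − rank ∂_1 = 9 − 8 = 1, and the invariant factors of ∂_1 are all 1, so H_0 ≅ Z.
  H_1: rank ker ∂_1 − rank ∂_2 = (27 − 8) − 18 = 1, and ∂_2 has invariant factor 2 > 1, so H_1 ≅ Z ⊕ Z/2Z.
  H_2: rank ker ∂_2 − rank ∂_3 = (18 − 18) − 0 = 0, and there is no ∂_3, so H_2 ≅ 0.

H_0 = Z,  H_1 = Z ⊕ Z/2Z,  H_2 = 0.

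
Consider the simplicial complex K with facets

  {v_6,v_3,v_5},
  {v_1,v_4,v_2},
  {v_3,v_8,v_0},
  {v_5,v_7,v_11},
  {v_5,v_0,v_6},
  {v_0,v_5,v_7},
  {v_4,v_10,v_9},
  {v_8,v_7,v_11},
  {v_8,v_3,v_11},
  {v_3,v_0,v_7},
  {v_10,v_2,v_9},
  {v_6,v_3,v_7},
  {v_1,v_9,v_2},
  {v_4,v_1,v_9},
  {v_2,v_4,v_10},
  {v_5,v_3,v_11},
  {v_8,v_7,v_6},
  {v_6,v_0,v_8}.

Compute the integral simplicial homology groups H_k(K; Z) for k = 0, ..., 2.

H_0 ≅ Z^2,  H_1 ≅ Z/2,  H_2 ≅ Z.

Order the vertices as v_0 < v_1 < v_2 < v_3 < v_4 < v_5 < v_6 < v_7 < v_8 < v_9 < v_10 < v_11. Listing each simplex with vertices in this order, K has dimension 2 with simplices:

  0-simplices (12): [v_0], [v_1], [v_2], [v_3], [v_4], [v_5], [v_6], [v_7], [v_8], [v_9], [v_10], [v_11]
  1-simplices (27): (27 of them)
  2-simplices (18): (18 of them)

giving chain groups C_0 ≅ Z^12, C_1 ≅ Z^27, C_2 ≅ Z^18.

∂_1: C_1 → C_0 sends each edge [p,q] (with p < q) to q − p. For instance
  ∂[v_0,v_6] = [v_6] − [v_0].
The resulting 12×27 matrix has rank 10, and its Smith normal form has invariant factors (1,1,1,1,1,1,1,1,1,1).

The boundary map ∂_2: C_2 → C_1 acts by ∂[p,q,r] = [q,r] − [p,r] + [p,q]. For instance
  ∂[v_0,v_3,v_7] = [v_3,v_7] − [v_0,v_7] + [v_0,v_3],
  ∂[v_1,v_4,v_9] = [v_4,v_9] − [v_1,v_9] + [v_1,v_4].
The 27×18 boundary matrix has rank 17 and Smith normal form diag(1,1,1,1,1,1,1,1,1,1,1,1,1,1,1,1,2).

From H_k ≅ ker(∂_k) / im(∂_{k+1}) we obtain:

  H_0: rank C_0 − rank ∂_1 = 12 − 10 = 2, and the invariant factors of ∂_1 are all 1, so H_0 = Z^2.
  H_1: rank ker ∂_1 − rank ∂_2 = (27 − 10) − 17 = 0, and ∂_2 has invariant factor 2 > 1, so H_1 = Z/2.
  H_2: rank ker ∂_2 − rank ∂_3 = (18 − 17) − 0 = 1, and there is no ∂_3, so H_2 = Z.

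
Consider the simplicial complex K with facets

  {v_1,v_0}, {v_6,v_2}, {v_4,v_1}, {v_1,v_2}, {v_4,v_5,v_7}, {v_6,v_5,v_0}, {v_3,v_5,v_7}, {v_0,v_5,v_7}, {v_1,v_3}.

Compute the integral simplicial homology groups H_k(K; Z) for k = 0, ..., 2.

We work with the vertex ordering v_0 < v_1 < v_2 < v_3 < v_4 < v_5 < v_6 < v_7. The simplices of K, each written with vertices in increasing order, are:

  0-simplices (8): [v_0], [v_1], [v_2], [v_3], [v_4], [v_5], [v_6], [v_7]
  1-simplices (14): [v_0,v_1], [v_0,v_5], [v_0,v_6], [v_0,v_7], [v_1,v_2], [v_1,v_3], [v_1,v_4], [v_2,v_6], [v_3,v_5], [v_3,v_7], [v_4,v_5], [v_4,v_7], [v_5,v_6], [v_5,v_7]
  2-simplices (4): [v_0,v_5,v_6], [v_0,v_5,v_7], [v_3,v_5,v_7], [v_4,v_5,v_7]

so the chain groups are C_0 ≅ Z^8, C_1 ≅ Z^14, C_2 ≅ Z^4.

The boundary map ∂_1: C_1 → C_0 maps an edge to its endpoints' difference, ∂[p,q] = q − p.
This gives a 8×14 integer matrix of rank 7; reducing to Smith normal form yields diagonal entries (1,1,1,1,1,1,1).

∂_2: C_2 → C_1 acts by ∂[p,q,r] = [q,r] − [p,r] + [p,q]. For instance
  ∂[v_4,v_5,v_7] = [v_5,v_7] − [v_4,v_7] + [v_4,v_5],
  ∂[v_3,v_5,v_7] = [v_5,v_7] − [v_3,v_7] + [v_3,v_5].
The 14×4 boundary matrix has rank 4 and Smith normal form diag(1,1,1,1).

Computing H_k = (kernel of ∂_k) / (image of ∂_{k+1}):

  H_0: rank C_0 − rank ∂_1 = 8 − 7 = 1, and the invariant factors of ∂_1 are all 1, so H_0 = Z.
  H_1: rank ker ∂_1 − rank ∂_2 = (14 − 7) − 4 = 3, and the invariant factors of ∂_2 are all 1, so H_1 = Z^3.
  H_2: rank ker ∂_2 − rank ∂_3 = (4 − 4) − 0 = 0, and there is no ∂_3, so H_2 = 0.

H_0 ≅ Z,  H_1 ≅ Z^3,  H_2 = 0.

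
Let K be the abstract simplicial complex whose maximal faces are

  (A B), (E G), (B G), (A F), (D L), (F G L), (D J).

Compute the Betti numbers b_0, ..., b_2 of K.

Order the vertices as A < B < D < E < F < G < J < L. Listing each simplex with vertices in this order, K has dimension 2 with simplices:

  0-simplices (8): A, B, D, E, F, G, J, L
  1-simplices (9): AB, AF, BG, DJ, DL, EG, FG, FL, GL
  2-simplices (1): FGL

Hence C_0 ≅ Z^8, C_1 ≅ Z^9, C_2 ≅ Z^1.

The boundary map ∂_1: C_1 → C_0 is given by ∂[p,q] = [q] − [p]. For instance
  ∂AB = B − A.
The resulting 8×9 matrix has rank 7, and its Smith normal form has invariant factors (1,1,1,1,1,1,1).

∂_2: C_2 → C_1 maps a triangle to the signed sum of its edges. For instance
  ∂FGL = GL − FL + FG.
This gives a 9×1 integer matrix of rank 1; reducing to Smith normal form yields diagonal entries (1).

Computing H_k = (kernel of ∂_k) / (image of ∂_{k+1}):

  H_0: rank C_0 − rank ∂_1 = 8 − 7 = 1, and the invariant factors of ∂_1 are all 1, so H_0 = Z.
  H_1: rank ker ∂_1 − rank ∂_2 = (9 − 7) − 1 = 1, and the invariant factors of ∂_2 are all 1, so H_1 = Z.
  H_2: rank ker ∂_2 − rank ∂_3 = (1 − 1) − 0 = 0, and there is no ∂_3, so H_2 = 0.

As a check, the Euler characteristic is 8 − 9 + 1 = 0, which agrees with 1 − 1 + 0 = 0.

Hence the Betti numbers are b_0 = 1, b_1 = 1, b_2 = 0.

b_0 = 1, b_1 = 1, b_2 = 0.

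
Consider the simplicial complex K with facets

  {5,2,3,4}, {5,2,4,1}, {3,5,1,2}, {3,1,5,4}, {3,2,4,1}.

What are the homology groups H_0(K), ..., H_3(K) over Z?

Order the vertices as 1 < 2 < 3 < 4 < 5. Listing each simplex with vertices in this order, K has dimension 3 with simplices:

  0-simplices (5): [1], [2], [3], [4], [5]
  1-simplices (10): [1,2], [1,3], [1,4], [1,5], [2,3], [2,4], [2,5], [3,4], [3,5], [4,5]
  2-simplices (10): [1,2,3], [1,2,4], [1,2,5], [1,3,4], [1,3,5], [1,4,5], [2,3,4], [2,3,5], [2,4,5], [3,4,5]
  3-simplices (5): [1,2,3,4], [1,2,3,5], [1,2,4,5], [1,3,4,5], [2,3,4,5]

Hence C_0 ≅ Z^5, C_1 ≅ Z^10, C_2 ≅ Z^10, C_3 ≅ Z^5.

Boundary ∂_1: C_1 → C_0 sends each edge [p,q] (with p < q) to q − p.
This gives a 5×10 integer matrix of rank 4; reducing to Smith normal form yields diagonal entries (1,1,1,1).

Boundary ∂_2: C_2 → C_1 maps a triangle to the signed sum of its edges. For instance
  ∂[1,2,5] = [2,5] − [1,5] + [1,2],
  ∂[1,4,5] = [4,5] − [1,5] + [1,4].
This gives a 10×10 integer matrix of rank 6; reducing to Smith normal form yields diagonal entries (1,1,1,1,1,1).

Boundary ∂_3: C_3 → C_2 sends each 3-simplex σ to the alternating sum Σ_i (−1)^i (σ with its i-th vertex removed). For instance
  ∂[2,3,4,5] = [3,4,5] − [2,4,5] + [2,3,5] − [2,3,4],
  ∂[1,2,3,4] = [2,3,4] − [1,3,4] + [1,2,4] − [1,2,3].
As a 10×5 matrix over Z this has rank 4, with invariant factors (1,1,1,1).

From H_k ≅ ker(∂_k) / im(∂_{k+1}) we obtain:

  H_0: rank C_0 − rank ∂_1 = 5 − 4 = 1, and the invariant factors of ∂_1 are all 1, so H_0 ≅ Z.
  H_1: rank ker ∂_1 − rank ∂_2 = (10 − 4) − 6 = 0, and the invariant factors of ∂_2 are all 1, so H_1 ≅ 0.
  H_2: rank ker ∂_2 − rank ∂_3 = (10 − 6) − 4 = 0, and the invariant factors of ∂_3 are all 1, so H_2 ≅ 0.
  H_3: rank ker ∂_3 − rank ∂_4 = (5 − 4) − 0 = 1, and there is no ∂_4, so H_3 ≅ Z.

(K is a triangulation of the 3-sphere S^3.)

H_0 = Z,  H_1 = 0,  H_2 = 0,  H_3 = Z.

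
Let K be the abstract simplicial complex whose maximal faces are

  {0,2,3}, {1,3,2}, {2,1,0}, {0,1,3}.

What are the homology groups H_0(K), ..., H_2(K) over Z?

Order the vertices as 0 < 1 < 2 < 3. Listing each simplex with vertices in this order, K has dimension 2 with simplices:

  0-simplices (4): [0], [1], [2], [3]
  1-simplices (6): [0,1], [0,2], [0,3], [1,2], [1,3], [2,3]
  2-simplices (4): [0,1,2], [0,1,3], [0,2,3], [1,2,3]

Hence C_0 ≅ Z^4, C_1 ≅ Z^6, C_2 ≅ Z^4.

∂_1: C_1 → C_0 is given by ∂[p,q] = [q] − [p]. For instance
  ∂[2,3] = [3] − [2].
This gives a 4×6 integer matrix of rank 3; reducing to Smith normal form yields diagonal entries (1,1,1).

∂_2: C_2 → C_1 acts by ∂[p,q,r] = [q,r] − [p,r] + [p,q]. For instance
  ∂[1,2,3] = [2,3] − [1,3] + [1,2],
  ∂[0,2,3] = [2,3] − [0,3] + [0,2].
This gives a 6×4 integer matrix of rank 3; reducing to Smith normal form yields diagonal entries (1,1,1).

Now H_k = ker ∂_k / im ∂_{k+1}, so:

  H_0: rank C_0 − rank ∂_1 = 4 − 3 = 1, and the invariant factors of ∂_1 are all 1, so H_0 ≅ Z.
  H_1: rank ker ∂_1 − rank ∂_2 = (6 − 3) − 3 = 0, and the invariant factors of ∂_2 are all 1, so H_1 ≅ 0.
  H_2: rank ker ∂_2 − rank ∂_3 = (4 − 3) − 0 = 1, and there is no ∂_3, so H_2 ≅ Z.

H_0 = Z,  H_1 = 0,  H_2 = Z.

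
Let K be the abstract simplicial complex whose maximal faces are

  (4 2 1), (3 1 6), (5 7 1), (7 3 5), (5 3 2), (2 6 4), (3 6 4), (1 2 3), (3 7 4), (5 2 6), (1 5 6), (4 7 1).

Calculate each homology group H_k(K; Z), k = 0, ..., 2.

H_0 = Z,  H_1 = Z/2,  H_2 = 0.

Fix the vertex order 1 < 2 < 3 < 4 < 5 < 6 < 7 and write every simplex with vertices in increasing order. Then dim K = 2 and the simplices of K are:

  0-simplices (7): [1], [2], [3], [4], [5], [6], [7]
  1-simplices (18): [1,2], [1,3], [1,4], [1,5], [1,6], [1,7], [2,3], [2,4], [2,5], [2,6], [3,4], [3,5], [3,6], [3,7], [4,6], [4,7], [5,6], [5,7]
  2-simplices (12): [1,2,3], [1,2,4], [1,3,6], [1,4,7], [1,5,6], [1,5,7], [2,3,5], [2,4,6], [2,5,6], [3,4,6], [3,4,7], [3,5,7]

Hence C_0 ≅ Z^7, C_1 ≅ Z^18, C_2 ≅ Z^12.

Boundary ∂_1: C_1 → C_0 is given by ∂[p,q] = [q] − [p]. For instance
  ∂[1,3] = [3] − [1].
The 7×18 boundary matrix has rank 6 and Smith normal form diag(1,1,1,1,1,1).

The boundary map ∂_2: C_2 → C_1 sends each 2-simplex [p,q,r] to [q,r] − [p,r] + [p,q]. For instance
  ∂[1,4,7] = [4,7] − [1,7] + [1,4],
  ∂[2,4,6] = [4,6] − [2,6] + [2,4].
The resulting 18×12 matrix has rank 12, and its Smith normal form has invariant factors (1,1,1,1,1,1,1,1,1,1,1,2).

Now H_k = ker ∂_k / im ∂_{k+1}, so:

  H_0: rank C_0 − rank ∂_1 = 7 − 6 = 1, and the invariant factors of ∂_1 are all 1, so H_0 ≅ Z.
  H_1: rank ker ∂_1 − rank ∂_2 = (18 − 6) − 12 = 0, and ∂_2 has invariant factor 2 > 1, so H_1 ≅ Z/2.
  H_2: rank ker ∂_2 − rank ∂_3 = (12 − 12) − 0 = 0, and there is no ∂_3, so H_2 ≅ 0.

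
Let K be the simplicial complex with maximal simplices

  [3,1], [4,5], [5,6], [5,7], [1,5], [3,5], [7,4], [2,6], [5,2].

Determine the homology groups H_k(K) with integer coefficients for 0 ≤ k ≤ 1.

Fix the vertex order 1 < 2 < 3 < 4 < 5 < 6 < 7 and write every simplex with vertices in increasing order. Then dim K = 1 and the simplices of K are:

  0-simplices (7): [1], [2], [3], [4], [5], [6], [7]
  1-simplices (9): [1,3], [1,5], [2,5], [2,6], [3,5], [4,5], [4,7], [5,6], [5,7]

giving chain groups C_0 ≅ Z^7, C_1 ≅ Z^9.

The boundary map ∂_1: C_1 → C_0 sends each edge [p,q] (with p < q) to q − p.
This gives a 7×9 integer matrix of rank 6; reducing to Smith normal form yields diagonal entries (1,1,1,1,1,1).

Now H_k = ker ∂_k / im ∂_{k+1}, so:

  H_0: rank C_0 − rank ∂_1 = 7 − 6 = 1, and the invariant factors of ∂_1 are all 1, so H_0 ≅ Z.
  H_1: rank ker ∂_1 − rank ∂_2 = (9 − 6) − 0 = 3, and there is no ∂_2, so H_1 ≅ Z^3.

As a check, the Euler characteristic is 7 − 9 = -2, which agrees with 1 − 3 = -2.

H_0 ≅ Z,  H_1 ≅ Z^3.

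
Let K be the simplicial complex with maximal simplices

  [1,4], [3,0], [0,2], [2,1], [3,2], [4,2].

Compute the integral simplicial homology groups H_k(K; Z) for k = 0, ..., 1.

H_0 = Z,  H_1 = Z^2.

K has 5 vertices, 6 edges.
rank ∂_0 = 0, rank ∂_1 = 4 ⇒ b_0 = 5 − 0 − 4 = 1; all invariant factors of ∂_1 are 1 so no torsion. So H_0 = Z.
rank ∂_1 = 4, rank ∂_2 = 0 ⇒ b_1 = 6 − 4 − 0 = 2. So H_1 = Z^2.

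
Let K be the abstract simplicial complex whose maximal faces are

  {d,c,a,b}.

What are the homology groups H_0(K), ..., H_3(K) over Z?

Fix the vertex order a < b < c < d and write every simplex with vertices in increasing order. Then dim K = 3 and the simplices of K are:

  0-simplices (4): a, b, c, d
  1-simplices (6): ab, ac, ad, bc, bd, cd
  2-simplices (4): abc, abd, acd, bcd
  3-simplices (1): abcd

giving chain groups C_0 ≅ Z^4, C_1 ≅ Z^6, C_2 ≅ Z^4, C_3 ≅ Z^1.

The boundary map ∂_1: C_1 → C_0 sends each edge [p,q] (with p < q) to q − p. For instance
  ∂bd = d − b.
The resulting 4×6 matrix has rank 3, and its Smith normal form has invariant factors (1,1,1).

The boundary map ∂_2: C_2 → C_1 sends each 2-simplex [p,q,r] to [q,r] − [p,r] + [p,q]. For instance
  ∂bcd = cd − bd + bc,
  ∂acd = cd − ad + ac.
As a 6×4 matrix over Z this has rank 3, with invariant factors (1,1,1).

∂_3: C_3 → C_2 sends each 3-simplex σ to the alternating sum Σ_i (−1)^i (σ with its i-th vertex removed). For instance
  ∂abcd = bcd − acd + abd − abc.
The 4×1 boundary matrix has rank 1 and Smith normal form diag(1).

Computing H_k = (kernel of ∂_k) / (image of ∂_{k+1}):

  H_0: rank C_0 − rank ∂_1 = 4 − 3 = 1, and the invariant factors of ∂_1 are all 1, so H_0 = Z.
  H_1: rank ker ∂_1 − rank ∂_2 = (6 − 3) − 3 = 0, and the invariant factors of ∂_2 are all 1, so H_1 = 0.
  H_2: rank ker ∂_2 − rank ∂_3 = (4 − 3) − 1 = 0, and the invariant factors of ∂_3 are all 1, so H_2 = 0.
  H_3: rank ker ∂_3 − rank ∂_4 = (1 − 1) − 0 = 0, and there is no ∂_4, so H_3 = 0.

H_0 ≅ Z,  H_1 = 0,  H_2 = 0,  H_3 = 0.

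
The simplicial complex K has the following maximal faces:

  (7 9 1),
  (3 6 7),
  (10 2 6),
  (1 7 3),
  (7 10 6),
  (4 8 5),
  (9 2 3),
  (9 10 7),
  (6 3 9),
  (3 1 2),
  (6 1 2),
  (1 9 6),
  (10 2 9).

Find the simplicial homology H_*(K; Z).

Take the total order 1 < 2 < 3 < 4 < 5 < 6 < 7 < 8 < 9 < 10 on the vertex set. Then K (dimension 2) consists of the simplices:

  0-simplices (10): [1], [2], [3], [4], [5], [6], [7], [8], [9], [10]
  1-simplices (21): [1,2], [1,3], [1,6], [1,7], [1,9], [2,3], [2,6], [2,9], [2,10], [3,6], [3,7], [3,9], [4,5], [4,8], [5,8], [6,7], [6,9], [6,10], [7,9], [7,10], [9,10]
  2-simplices (13): [1,2,3], [1,2,6], [1,3,7], [1,6,9], [1,7,9], [2,3,9], [2,6,10], [2,9,10], [3,6,7], [3,6,9], [4,5,8], [6,7,10], [7,9,10]

so the chain groups are C_0 ≅ Z^10, C_1 ≅ Z^21, C_2 ≅ Z^13.

Boundary ∂_1: C_1 → C_0 is given by ∂[p,q] = [q] − [p]. For instance
  ∂[3,7] = [7] − [3].
This gives a 10×21 integer matrix of rank 8; reducing to Smith normal form yields diagonal entries (1,1,1,1,1,1,1,1).

The boundary map ∂_2: C_2 → C_1 maps a triangle to the signed sum of its edges. For instance
  ∂[6,7,10] = [7,10] − [6,10] + [6,7],
  ∂[1,2,6] = [2,6] − [1,6] + [1,2].
As a 21×13 matrix over Z this has rank 13, with invariant factors (1,1,1,1,1,1,1,1,1,1,1,1,2).

From H_k ≅ ker(∂_k) / im(∂_{k+1}) we obtain:

  H_0: rank C_0 − rank ∂_1 = 10 − 8 = 2, and the invariant factors of ∂_1 are all 1, so H_0 = Z^2.
  H_1: rank ker ∂_1 − rank ∂_2 = (21 − 8) − 13 = 0, and ∂_2 has invariant factor 2 > 1, so H_1 = Z/2.
  H_2: rank ker ∂_2 − rank ∂_3 = (13 − 13) − 0 = 0, and there is no ∂_3, so H_2 = 0.

H_0 ≅ Z^2,  H_1 ≅ Z/2,  H_2 = 0.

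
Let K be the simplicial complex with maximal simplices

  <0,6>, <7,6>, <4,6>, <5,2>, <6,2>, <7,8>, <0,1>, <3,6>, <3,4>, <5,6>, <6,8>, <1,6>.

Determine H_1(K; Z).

H_1 ≅ Z^4.

Order the vertices as 0 < 1 < 2 < 3 < 4 < 5 < 6 < 7 < 8. Listing each simplex with vertices in this order, K has dimension 1 with simplices:

  0-simplices (9): [0], [1], [2], [3], [4], [5], [6], [7], [8]
  1-simplices (12): [0,1], [0,6], [1,6], [2,5], [2,6], [3,4], [3,6], [4,6], [5,6], [6,7], [6,8], [7,8]

Hence C_0 ≅ Z^9, C_1 ≅ Z^12.

Boundary ∂_1: C_1 → C_0 is given by ∂[p,q] = [q] − [p]. For instance
  ∂[3,4] = [4] − [3].
As a 9×12 matrix over Z this has rank 8, with invariant factors (1,1,1,1,1,1,1,1).

Computing H_k = (kernel of ∂_k) / (image of ∂_{k+1}):

  H_1: rank ker ∂_1 − rank ∂_2 = (12 − 8) − 0 = 4, and there is no ∂_2, so H_1 = Z^4.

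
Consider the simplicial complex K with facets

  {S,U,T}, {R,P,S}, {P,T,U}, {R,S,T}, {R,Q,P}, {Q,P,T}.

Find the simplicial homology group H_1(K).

H_1 = Z.

Take the total order P < Q < R < S < T < U on the vertex set. Then K (dimension 2) consists of the simplices:

  0-simplices (6): P, Q, R, S, T, U
  1-simplices (12): PQ, PR, PS, PT, PU, QR, QT, RS, RT, ST, SU, TU
  2-simplices (6): PQR, PQT, PRS, PTU, RST, STU

giving chain groups C_0 ≅ Z^6, C_1 ≅ Z^12, C_2 ≅ Z^6.

Boundary ∂_1: C_1 → C_0 maps an edge to its endpoints' difference, ∂[p,q] = q − p.
The 6×12 boundary matrix has rank 5 and Smith normal form diag(1,1,1,1,1).

Boundary ∂_2: C_2 → C_1 maps a triangle to the signed sum of its edges. For instance
  ∂RST = ST − RT + RS,
  ∂PRS = RS − PS + PR.
The 12×6 boundary matrix has rank 6 and Smith normal form diag(1,1,1,1,1,1).

Reading off H_k = ker ∂_k / im ∂_{k+1}:

  H_1: rank ker ∂_1 − rank ∂_2 = (12 − 5) − 6 = 1, and the invariant factors of ∂_2 are all 1, so H_1 ≅ Z.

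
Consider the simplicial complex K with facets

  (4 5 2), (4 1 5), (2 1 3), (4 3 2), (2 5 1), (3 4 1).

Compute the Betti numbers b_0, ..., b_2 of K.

b_0 = 1, b_1 = 0, b_2 = 1.

Order the vertices as 1 < 2 < 3 < 4 < 5. Listing each simplex with vertices in this order, K has dimension 2 with simplices:

  0-simplices (5): [1], [2], [3], [4], [5]
  1-simplices (9): [1,2], [1,3], [1,4], [1,5], [2,3], [2,4], [2,5], [3,4], [4,5]
  2-simplices (6): [1,2,3], [1,2,5], [1,3,4], [1,4,5], [2,3,4], [2,4,5]

so the chain groups are C_0 ≅ Z^5, C_1 ≅ Z^9, C_2 ≅ Z^6.

Boundary ∂_1: C_1 → C_0 is given by ∂[p,q] = [q] − [p].
This gives a 5×9 integer matrix of rank 4; reducing to Smith normal form yields diagonal entries (1,1,1,1).

Boundary ∂_2: C_2 → C_1 maps a triangle to the signed sum of its edges. For instance
  ∂[1,2,3] = [2,3] − [1,3] + [1,2],
  ∂[1,4,5] = [4,5] − [1,5] + [1,4].
This gives a 9×6 integer matrix of rank 5; reducing to Smith normal form yields diagonal entries (1,1,1,1,1).

Now H_k = ker ∂_k / im ∂_{k+1}, so:

  H_0: rank C_0 − rank ∂_1 = 5 − 4 = 1, and the invariant factors of ∂_1 are all 1, so H_0 ≅ Z.
  H_1: rank ker ∂_1 − rank ∂_2 = (9 − 4) − 5 = 0, and the invariant factors of ∂_2 are all 1, so H_1 ≅ 0.
  H_2: rank ker ∂_2 − rank ∂_3 = (6 − 5) − 0 = 1, and there is no ∂_3, so H_2 ≅ Z.

Hence the Betti numbers are b_0 = 1, b_1 = 0, b_2 = 1.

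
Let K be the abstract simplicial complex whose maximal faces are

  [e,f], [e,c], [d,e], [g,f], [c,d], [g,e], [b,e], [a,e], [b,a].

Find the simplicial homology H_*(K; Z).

H_0 ≅ Z,  H_1 ≅ Z^3.

Take the total order a < b < c < d < e < f < g on the vertex set. Then K (dimension 1) consists of the simplices:

  0-simplices (7): a, b, c, d, e, f, g
  1-simplices (9): ab, ae, be, cd, ce, de, ef, eg, fg

so the chain groups are C_0 ≅ Z^7, C_1 ≅ Z^9.

∂_1: C_1 → C_0 sends each edge [p,q] (with p < q) to q − p.
The resulting 7×9 matrix has rank 6, and its Smith normal form has invariant factors (1,1,1,1,1,1).

Computing H_k = (kernel of ∂_k) / (image of ∂_{k+1}):

  H_0: rank C_0 − rank ∂_1 = 7 − 6 = 1, and the invariant factors of ∂_1 are all 1, so H_0 ≅ Z.
  H_1: rank ker ∂_1 − rank ∂_2 = (9 − 6) − 0 = 3, and there is no ∂_2, so H_1 ≅ Z^3.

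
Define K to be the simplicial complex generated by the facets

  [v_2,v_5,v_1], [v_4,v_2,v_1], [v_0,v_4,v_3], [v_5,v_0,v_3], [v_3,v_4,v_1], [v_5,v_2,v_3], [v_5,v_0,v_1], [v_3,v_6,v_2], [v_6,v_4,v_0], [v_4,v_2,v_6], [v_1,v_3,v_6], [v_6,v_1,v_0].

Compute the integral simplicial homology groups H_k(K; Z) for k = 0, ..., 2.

H_0 ≅ Z,  H_1 ≅ Z/2Z,  H_2 = 0.

Order the vertices as v_0 < v_1 < v_2 < v_3 < v_4 < v_5 < v_6. Listing each simplex with vertices in this order, K has dimension 2 with simplices:

  0-simplices (7): [v_0], [v_1], [v_2], [v_3], [v_4], [v_5], [v_6]
  1-simplices (18): (18 of them)
  2-simplices (12): (12 of them)

giving chain groups C_0 ≅ Z^7, C_1 ≅ Z^18, C_2 ≅ Z^12.

Boundary ∂_1: C_1 → C_0 maps an edge to its endpoints' difference, ∂[p,q] = q − p.
This gives a 7×18 integer matrix of rank 6; reducing to Smith normal form yields diagonal entries (1,1,1,1,1,1).

∂_2: C_2 → C_1 acts by ∂[p,q,r] = [q,r] − [p,r] + [p,q]. For instance
  ∂[v_1,v_3,v_6] = [v_3,v_6] − [v_1,v_6] + [v_1,v_3],
  ∂[v_1,v_3,v_4] = [v_3,v_4] − [v_1,v_4] + [v_1,v_3].
The resulting 18×12 matrix has rank 12, and its Smith normal form has invariant factors (1,1,1,1,1,1,1,1,1,1,1,2).

Now H_k = ker ∂_k / im ∂_{k+1}, so:

  H_0: rank C_0 − rank ∂_1 = 7 − 6 = 1, and the invariant factors of ∂_1 are all 1, so H_0 ≅ Z.
  H_1: rank ker ∂_1 − rank ∂_2 = (18 − 6) − 12 = 0, and ∂_2 has invariant factor 2 > 1, so H_1 ≅ Z/2Z.
  H_2: rank ker ∂_2 − rank ∂_3 = (12 − 12) − 0 = 0, and there is no ∂_3, so H_2 ≅ 0.

As a check, the Euler characteristic is 7 − 18 + 12 = 1, which agrees with 1 − 0 + 0 = 1.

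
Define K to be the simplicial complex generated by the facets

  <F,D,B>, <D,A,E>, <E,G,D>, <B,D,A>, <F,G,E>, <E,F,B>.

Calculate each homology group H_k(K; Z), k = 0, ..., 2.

H_0 ≅ Z,  H_1 ≅ Z,  H_2 = 0.

Take the total order A < B < D < E < F < G on the vertex set. Then K (dimension 2) consists of the simplices:

  0-simplices (6): A, B, D, E, F, G
  1-simplices (12): AB, AD, AE, BD, BE, BF, DE, DF, DG, EF, EG, FG
  2-simplices (6): ABD, ADE, BDF, BEF, DEG, EFG

Hence C_0 ≅ Z^6, C_1 ≅ Z^12, C_2 ≅ Z^6.

Boundary ∂_1: C_1 → C_0 is given by ∂[p,q] = [q] − [p]. For instance
  ∂FG = G − F.
This gives a 6×12 integer matrix of rank 5; reducing to Smith normal form yields diagonal entries (1,1,1,1,1).

The boundary map ∂_2: C_2 → C_1 sends each 2-simplex [p,q,r] to [q,r] − [p,r] + [p,q]. For instance
  ∂ABD = BD − AD + AB,
  ∂DEG = EG − DG + DE.
This gives a 12×6 integer matrix of rank 6; reducing to Smith normal form yields diagonal entries (1,1,1,1,1,1).

Reading off H_k = ker ∂_k / im ∂_{k+1}:

  H_0: rank C_0 − rank ∂_1 = 6 − 5 = 1, and the invariant factors of ∂_1 are all 1, so H_0 ≅ Z.
  H_1: rank ker ∂_1 − rank ∂_2 = (12 − 5) − 6 = 1, and the invariant factors of ∂_2 are all 1, so H_1 ≅ Z.
  H_2: rank ker ∂_2 − rank ∂_3 = (6 − 6) − 0 = 0, and there is no ∂_3, so H_2 ≅ 0.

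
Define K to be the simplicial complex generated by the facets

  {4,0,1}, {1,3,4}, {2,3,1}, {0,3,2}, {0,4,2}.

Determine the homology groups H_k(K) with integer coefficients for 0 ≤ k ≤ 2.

Order the vertices as 0 < 1 < 2 < 3 < 4. Listing each simplex with vertices in this order, K has dimension 2 with simplices:

  0-simplices (5): [0], [1], [2], [3], [4]
  1-simplices (10): [0,1], [0,2], [0,3], [0,4], [1,2], [1,3], [1,4], [2,3], [2,4], [3,4]
  2-simplices (5): [0,1,4], [0,2,3], [0,2,4], [1,2,3], [1,3,4]

so the chain groups are C_0 ≅ Z^5, C_1 ≅ Z^10, C_2 ≅ Z^5.

The boundary map ∂_1: C_1 → C_0 sends each edge [p,q] (with p < q) to q − p. For instance
  ∂[0,2] = [2] − [0].
The resulting 5×10 matrix has rank 4, and its Smith normal form has invariant factors (1,1,1,1).

The boundary map ∂_2: C_2 → C_1 acts by ∂[p,q,r] = [q,r] − [p,r] + [p,q]. For instance
  ∂[1,3,4] = [3,4] − [1,4] + [1,3],
  ∂[0,2,3] = [2,3] − [0,3] + [0,2].
This gives a 10×5 integer matrix of rank 5; reducing to Smith normal form yields diagonal entries (1,1,1,1,1).

Now H_k = ker ∂_k / im ∂_{k+1}, so:

  H_0: rank C_0 − rank ∂_1 = 5 − 4 = 1, and the invariant factors of ∂_1 are all 1, so H_0 ≅ Z.
  H_1: rank ker ∂_1 − rank ∂_2 = (10 − 4) − 5 = 1, and the invariant factors of ∂_2 are all 1, so H_1 ≅ Z.
  H_2: rank ker ∂_2 − rank ∂_3 = (5 − 5) − 0 = 0, and there is no ∂_3, so H_2 ≅ 0.

As a check, the Euler characteristic is 5 − 10 + 5 = 0, which agrees with 1 − 1 + 0 = 0.
(K is a triangulation of the Möbius band.)

H_0 = Z,  H_1 = Z,  H_2 = 0.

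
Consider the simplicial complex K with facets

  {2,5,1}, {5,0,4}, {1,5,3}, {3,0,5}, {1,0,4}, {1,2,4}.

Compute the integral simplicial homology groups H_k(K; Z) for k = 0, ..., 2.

Fix the vertex order 0 < 1 < 2 < 3 < 4 < 5 and write every simplex with vertices in increasing order. Then dim K = 2 and the simplices of K are:

  0-simplices (6): [0], [1], [2], [3], [4], [5]
  1-simplices (12): [0,1], [0,3], [0,4], [0,5], [1,2], [1,3], [1,4], [1,5], [2,4], [2,5], [3,5], [4,5]
  2-simplices (6): [0,1,4], [0,3,5], [0,4,5], [1,2,4], [1,2,5], [1,3,5]

so the chain groups are C_0 ≅ Z^6, C_1 ≅ Z^12, C_2 ≅ Z^6.

Boundary ∂_1: C_1 → C_0 is given by ∂[p,q] = [q] − [p]. For instance
  ∂[3,5] = [5] − [3].
This gives a 6×12 integer matrix of rank 5; reducing to Smith normal form yields diagonal entries (1,1,1,1,1).

Boundary ∂_2: C_2 → C_1 maps a triangle to the signed sum of its edges. For instance
  ∂[1,3,5] = [3,5] − [1,5] + [1,3],
  ∂[1,2,4] = [2,4] − [1,4] + [1,2].
The resulting 12×6 matrix has rank 6, and its Smith normal form has invariant factors (1,1,1,1,1,1).

From H_k ≅ ker(∂_k) / im(∂_{k+1}) we obtain:

  H_0: rank C_0 − rank ∂_1 = 6 − 5 = 1, and the invariant factors of ∂_1 are all 1, so H_0 = Z.
  H_1: rank ker ∂_1 − rank ∂_2 = (12 − 5) − 6 = 1, and the invariant factors of ∂_2 are all 1, so H_1 = Z.
  H_2: rank ker ∂_2 − rank ∂_3 = (6 − 6) − 0 = 0, and there is no ∂_3, so H_2 = 0.

H_0 = Z,  H_1 = Z,  H_2 = 0.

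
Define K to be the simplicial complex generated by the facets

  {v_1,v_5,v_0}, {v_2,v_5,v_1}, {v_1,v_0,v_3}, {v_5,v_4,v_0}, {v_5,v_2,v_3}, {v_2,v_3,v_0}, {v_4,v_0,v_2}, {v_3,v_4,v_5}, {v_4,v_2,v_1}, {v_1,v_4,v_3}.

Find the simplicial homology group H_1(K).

We work with the vertex ordering v_0 < v_1 < v_2 < v_3 < v_4 < v_5. The simplices of K, each written with vertices in increasing order, are:

  0-simplices (6): [v_0], [v_1], [v_2], [v_3], [v_4], [v_5]
  1-simplices (15): (15 of them)
  2-simplices (10): [v_0,v_1,v_3], [v_0,v_1,v_5], [v_0,v_2,v_3], [v_0,v_2,v_4], [v_0,v_4,v_5], [v_1,v_2,v_4], [v_1,v_2,v_5], [v_1,v_3,v_4], [v_2,v_3,v_5], [v_3,v_4,v_5]

so the chain groups are C_0 ≅ Z^6, C_1 ≅ Z^15, C_2 ≅ Z^10.

The boundary map ∂_1: C_1 → C_0 is given by ∂[p,q] = [q] − [p]. For instance
  ∂[v_0,v_4] = [v_4] − [v_0].
This gives a 6×15 integer matrix of rank 5; reducing to Smith normal form yields diagonal entries (1,1,1,1,1).

The boundary map ∂_2: C_2 → C_1 sends each 2-simplex [p,q,r] to [q,r] − [p,r] + [p,q]. For instance
  ∂[v_1,v_2,v_5] = [v_2,v_5] − [v_1,v_5] + [v_1,v_2],
  ∂[v_2,v_3,v_5] = [v_3,v_5] − [v_2,v_5] + [v_2,v_3].
As a 15×10 matrix over Z this has rank 10, with invariant factors (1,1,1,1,1,1,1,1,1,2).

Computing H_k = (kernel of ∂_k) / (image of ∂_{k+1}):

  H_1: rank ker ∂_1 − rank ∂_2 = (15 − 5) − 10 = 0, and ∂_2 has invariant factor 2 > 1, so H_1 ≅ Z/2.

H_1 ≅ Z/2.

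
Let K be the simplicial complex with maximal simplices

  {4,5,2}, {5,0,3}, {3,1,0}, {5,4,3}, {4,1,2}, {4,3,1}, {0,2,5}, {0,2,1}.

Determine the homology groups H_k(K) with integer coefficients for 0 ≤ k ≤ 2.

H_0 = Z,  H_1 = 0,  H_2 = Z.

Order the vertices as 0 < 1 < 2 < 3 < 4 < 5. Listing each simplex with vertices in this order, K has dimension 2 with simplices:

  0-simplices (6): [0], [1], [2], [3], [4], [5]
  1-simplices (12): [0,1], [0,2], [0,3], [0,5], [1,2], [1,3], [1,4], [2,4], [2,5], [3,4], [3,5], [4,5]
  2-simplices (8): [0,1,2], [0,1,3], [0,2,5], [0,3,5], [1,2,4], [1,3,4], [2,4,5], [3,4,5]

so the chain groups are C_0 ≅ Z^6, C_1 ≅ Z^12, C_2 ≅ Z^8.

Boundary ∂_1: C_1 → C_0 sends each edge [p,q] (with p < q) to q − p.
As a 6×12 matrix over Z this has rank 5, with invariant factors (1,1,1,1,1).

Boundary ∂_2: C_2 → C_1 sends each 2-simplex [p,q,r] to [q,r] − [p,r] + [p,q]. For instance
  ∂[0,1,2] = [1,2] − [0,2] + [0,1],
  ∂[3,4,5] = [4,5] − [3,5] + [3,4].
The 12×8 boundary matrix has rank 7 and Smith normal form diag(1,1,1,1,1,1,1).

Reading off H_k = ker ∂_k / im ∂_{k+1}:

  H_0: rank C_0 − rank ∂_1 = 6 − 5 = 1, and the invariant factors of ∂_1 are all 1, so H_0 = Z.
  H_1: rank ker ∂_1 − rank ∂_2 = (12 − 5) − 7 = 0, and the invariant factors of ∂_2 are all 1, so H_1 = 0.
  H_2: rank ker ∂_2 − rank ∂_3 = (8 − 7) − 0 = 1, and there is no ∂_3, so H_2 = Z.

As a check, the Euler characteristic is 6 − 12 + 8 = 2, which agrees with 1 − 0 + 1 = 2.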